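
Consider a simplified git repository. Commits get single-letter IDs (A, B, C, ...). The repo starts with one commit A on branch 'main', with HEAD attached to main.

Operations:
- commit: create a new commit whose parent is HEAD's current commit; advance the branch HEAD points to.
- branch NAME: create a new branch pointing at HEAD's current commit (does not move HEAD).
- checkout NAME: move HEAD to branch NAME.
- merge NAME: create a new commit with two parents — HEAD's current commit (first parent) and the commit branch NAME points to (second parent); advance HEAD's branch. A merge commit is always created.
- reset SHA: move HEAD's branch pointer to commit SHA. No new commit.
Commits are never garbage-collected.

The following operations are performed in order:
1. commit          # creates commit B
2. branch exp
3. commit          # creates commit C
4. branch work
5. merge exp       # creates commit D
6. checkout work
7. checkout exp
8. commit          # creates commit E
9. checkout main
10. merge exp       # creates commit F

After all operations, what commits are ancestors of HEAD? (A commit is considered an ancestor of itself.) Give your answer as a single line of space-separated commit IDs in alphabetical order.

After op 1 (commit): HEAD=main@B [main=B]
After op 2 (branch): HEAD=main@B [exp=B main=B]
After op 3 (commit): HEAD=main@C [exp=B main=C]
After op 4 (branch): HEAD=main@C [exp=B main=C work=C]
After op 5 (merge): HEAD=main@D [exp=B main=D work=C]
After op 6 (checkout): HEAD=work@C [exp=B main=D work=C]
After op 7 (checkout): HEAD=exp@B [exp=B main=D work=C]
After op 8 (commit): HEAD=exp@E [exp=E main=D work=C]
After op 9 (checkout): HEAD=main@D [exp=E main=D work=C]
After op 10 (merge): HEAD=main@F [exp=E main=F work=C]

Answer: A B C D E F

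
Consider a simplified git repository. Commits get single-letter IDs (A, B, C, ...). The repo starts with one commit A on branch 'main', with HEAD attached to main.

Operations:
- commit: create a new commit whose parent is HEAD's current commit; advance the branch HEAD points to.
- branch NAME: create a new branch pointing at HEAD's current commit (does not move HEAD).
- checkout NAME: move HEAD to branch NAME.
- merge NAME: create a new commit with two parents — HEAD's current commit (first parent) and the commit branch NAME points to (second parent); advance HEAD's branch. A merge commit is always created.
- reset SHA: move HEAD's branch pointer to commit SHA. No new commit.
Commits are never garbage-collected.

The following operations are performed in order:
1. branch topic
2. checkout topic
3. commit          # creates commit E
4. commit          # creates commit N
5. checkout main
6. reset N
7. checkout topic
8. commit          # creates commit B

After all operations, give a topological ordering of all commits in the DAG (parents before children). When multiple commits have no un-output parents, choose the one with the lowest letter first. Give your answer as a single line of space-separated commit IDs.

Answer: A E N B

Derivation:
After op 1 (branch): HEAD=main@A [main=A topic=A]
After op 2 (checkout): HEAD=topic@A [main=A topic=A]
After op 3 (commit): HEAD=topic@E [main=A topic=E]
After op 4 (commit): HEAD=topic@N [main=A topic=N]
After op 5 (checkout): HEAD=main@A [main=A topic=N]
After op 6 (reset): HEAD=main@N [main=N topic=N]
After op 7 (checkout): HEAD=topic@N [main=N topic=N]
After op 8 (commit): HEAD=topic@B [main=N topic=B]
commit A: parents=[]
commit B: parents=['N']
commit E: parents=['A']
commit N: parents=['E']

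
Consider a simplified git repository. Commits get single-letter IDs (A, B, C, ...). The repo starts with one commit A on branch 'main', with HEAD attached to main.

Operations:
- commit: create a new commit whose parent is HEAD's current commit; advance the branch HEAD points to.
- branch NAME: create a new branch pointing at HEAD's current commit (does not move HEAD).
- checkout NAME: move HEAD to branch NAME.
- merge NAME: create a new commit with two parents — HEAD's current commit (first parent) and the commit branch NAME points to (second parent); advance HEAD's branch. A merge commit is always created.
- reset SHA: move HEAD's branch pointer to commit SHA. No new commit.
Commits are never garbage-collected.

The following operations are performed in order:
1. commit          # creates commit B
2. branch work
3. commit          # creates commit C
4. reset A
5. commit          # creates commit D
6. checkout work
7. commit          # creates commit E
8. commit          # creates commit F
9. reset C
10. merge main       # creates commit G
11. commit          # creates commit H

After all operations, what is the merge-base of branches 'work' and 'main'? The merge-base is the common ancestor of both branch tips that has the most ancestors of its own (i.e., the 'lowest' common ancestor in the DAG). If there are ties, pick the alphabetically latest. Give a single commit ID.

Answer: D

Derivation:
After op 1 (commit): HEAD=main@B [main=B]
After op 2 (branch): HEAD=main@B [main=B work=B]
After op 3 (commit): HEAD=main@C [main=C work=B]
After op 4 (reset): HEAD=main@A [main=A work=B]
After op 5 (commit): HEAD=main@D [main=D work=B]
After op 6 (checkout): HEAD=work@B [main=D work=B]
After op 7 (commit): HEAD=work@E [main=D work=E]
After op 8 (commit): HEAD=work@F [main=D work=F]
After op 9 (reset): HEAD=work@C [main=D work=C]
After op 10 (merge): HEAD=work@G [main=D work=G]
After op 11 (commit): HEAD=work@H [main=D work=H]
ancestors(work=H): ['A', 'B', 'C', 'D', 'G', 'H']
ancestors(main=D): ['A', 'D']
common: ['A', 'D']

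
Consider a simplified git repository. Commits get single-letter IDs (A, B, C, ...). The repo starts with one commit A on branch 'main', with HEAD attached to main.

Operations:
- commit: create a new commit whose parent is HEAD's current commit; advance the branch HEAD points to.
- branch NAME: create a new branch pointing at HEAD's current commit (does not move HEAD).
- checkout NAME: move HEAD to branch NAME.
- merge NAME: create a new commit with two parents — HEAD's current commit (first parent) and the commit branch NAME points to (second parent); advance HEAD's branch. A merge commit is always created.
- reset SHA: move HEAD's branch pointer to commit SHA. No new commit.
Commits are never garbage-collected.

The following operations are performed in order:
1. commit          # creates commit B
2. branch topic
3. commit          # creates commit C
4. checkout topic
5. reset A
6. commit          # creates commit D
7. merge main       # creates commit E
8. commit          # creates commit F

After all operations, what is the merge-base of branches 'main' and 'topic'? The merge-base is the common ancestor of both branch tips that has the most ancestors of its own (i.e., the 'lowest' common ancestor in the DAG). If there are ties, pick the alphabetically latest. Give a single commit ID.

After op 1 (commit): HEAD=main@B [main=B]
After op 2 (branch): HEAD=main@B [main=B topic=B]
After op 3 (commit): HEAD=main@C [main=C topic=B]
After op 4 (checkout): HEAD=topic@B [main=C topic=B]
After op 5 (reset): HEAD=topic@A [main=C topic=A]
After op 6 (commit): HEAD=topic@D [main=C topic=D]
After op 7 (merge): HEAD=topic@E [main=C topic=E]
After op 8 (commit): HEAD=topic@F [main=C topic=F]
ancestors(main=C): ['A', 'B', 'C']
ancestors(topic=F): ['A', 'B', 'C', 'D', 'E', 'F']
common: ['A', 'B', 'C']

Answer: C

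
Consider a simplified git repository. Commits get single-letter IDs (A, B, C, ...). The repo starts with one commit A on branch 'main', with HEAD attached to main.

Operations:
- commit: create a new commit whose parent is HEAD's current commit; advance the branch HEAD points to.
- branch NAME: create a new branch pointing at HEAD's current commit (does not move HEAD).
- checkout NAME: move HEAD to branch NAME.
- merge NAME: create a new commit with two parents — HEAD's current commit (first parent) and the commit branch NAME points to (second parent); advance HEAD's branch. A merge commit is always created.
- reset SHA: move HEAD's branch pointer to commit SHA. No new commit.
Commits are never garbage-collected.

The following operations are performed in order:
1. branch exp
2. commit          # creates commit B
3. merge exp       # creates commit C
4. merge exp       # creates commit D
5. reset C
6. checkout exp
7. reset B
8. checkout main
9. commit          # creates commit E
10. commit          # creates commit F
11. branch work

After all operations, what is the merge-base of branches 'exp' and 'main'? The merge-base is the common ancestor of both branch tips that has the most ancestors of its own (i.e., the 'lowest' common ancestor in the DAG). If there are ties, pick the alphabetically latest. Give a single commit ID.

Answer: B

Derivation:
After op 1 (branch): HEAD=main@A [exp=A main=A]
After op 2 (commit): HEAD=main@B [exp=A main=B]
After op 3 (merge): HEAD=main@C [exp=A main=C]
After op 4 (merge): HEAD=main@D [exp=A main=D]
After op 5 (reset): HEAD=main@C [exp=A main=C]
After op 6 (checkout): HEAD=exp@A [exp=A main=C]
After op 7 (reset): HEAD=exp@B [exp=B main=C]
After op 8 (checkout): HEAD=main@C [exp=B main=C]
After op 9 (commit): HEAD=main@E [exp=B main=E]
After op 10 (commit): HEAD=main@F [exp=B main=F]
After op 11 (branch): HEAD=main@F [exp=B main=F work=F]
ancestors(exp=B): ['A', 'B']
ancestors(main=F): ['A', 'B', 'C', 'E', 'F']
common: ['A', 'B']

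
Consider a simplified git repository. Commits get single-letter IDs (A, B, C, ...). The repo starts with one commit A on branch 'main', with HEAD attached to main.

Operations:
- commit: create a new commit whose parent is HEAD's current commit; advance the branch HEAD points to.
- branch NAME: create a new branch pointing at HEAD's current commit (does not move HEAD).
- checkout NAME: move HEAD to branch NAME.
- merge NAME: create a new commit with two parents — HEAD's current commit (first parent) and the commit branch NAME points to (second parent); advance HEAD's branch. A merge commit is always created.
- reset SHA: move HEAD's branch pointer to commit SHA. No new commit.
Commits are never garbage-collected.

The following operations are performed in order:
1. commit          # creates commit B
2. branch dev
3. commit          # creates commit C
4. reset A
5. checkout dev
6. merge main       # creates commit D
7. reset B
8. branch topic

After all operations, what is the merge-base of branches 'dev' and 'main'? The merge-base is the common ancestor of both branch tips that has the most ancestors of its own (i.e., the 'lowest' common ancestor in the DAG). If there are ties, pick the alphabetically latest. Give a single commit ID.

Answer: A

Derivation:
After op 1 (commit): HEAD=main@B [main=B]
After op 2 (branch): HEAD=main@B [dev=B main=B]
After op 3 (commit): HEAD=main@C [dev=B main=C]
After op 4 (reset): HEAD=main@A [dev=B main=A]
After op 5 (checkout): HEAD=dev@B [dev=B main=A]
After op 6 (merge): HEAD=dev@D [dev=D main=A]
After op 7 (reset): HEAD=dev@B [dev=B main=A]
After op 8 (branch): HEAD=dev@B [dev=B main=A topic=B]
ancestors(dev=B): ['A', 'B']
ancestors(main=A): ['A']
common: ['A']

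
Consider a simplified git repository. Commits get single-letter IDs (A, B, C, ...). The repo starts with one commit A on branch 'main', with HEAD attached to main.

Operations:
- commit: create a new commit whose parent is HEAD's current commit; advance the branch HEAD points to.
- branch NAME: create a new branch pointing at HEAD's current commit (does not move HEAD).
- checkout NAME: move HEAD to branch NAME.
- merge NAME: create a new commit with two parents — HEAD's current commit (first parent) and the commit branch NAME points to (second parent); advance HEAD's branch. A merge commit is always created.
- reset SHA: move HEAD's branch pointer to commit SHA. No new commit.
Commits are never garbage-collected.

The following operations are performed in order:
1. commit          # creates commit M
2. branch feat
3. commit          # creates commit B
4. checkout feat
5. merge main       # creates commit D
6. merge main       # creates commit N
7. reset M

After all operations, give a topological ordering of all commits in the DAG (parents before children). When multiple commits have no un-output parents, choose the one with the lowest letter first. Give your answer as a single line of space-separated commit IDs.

After op 1 (commit): HEAD=main@M [main=M]
After op 2 (branch): HEAD=main@M [feat=M main=M]
After op 3 (commit): HEAD=main@B [feat=M main=B]
After op 4 (checkout): HEAD=feat@M [feat=M main=B]
After op 5 (merge): HEAD=feat@D [feat=D main=B]
After op 6 (merge): HEAD=feat@N [feat=N main=B]
After op 7 (reset): HEAD=feat@M [feat=M main=B]
commit A: parents=[]
commit B: parents=['M']
commit D: parents=['M', 'B']
commit M: parents=['A']
commit N: parents=['D', 'B']

Answer: A M B D N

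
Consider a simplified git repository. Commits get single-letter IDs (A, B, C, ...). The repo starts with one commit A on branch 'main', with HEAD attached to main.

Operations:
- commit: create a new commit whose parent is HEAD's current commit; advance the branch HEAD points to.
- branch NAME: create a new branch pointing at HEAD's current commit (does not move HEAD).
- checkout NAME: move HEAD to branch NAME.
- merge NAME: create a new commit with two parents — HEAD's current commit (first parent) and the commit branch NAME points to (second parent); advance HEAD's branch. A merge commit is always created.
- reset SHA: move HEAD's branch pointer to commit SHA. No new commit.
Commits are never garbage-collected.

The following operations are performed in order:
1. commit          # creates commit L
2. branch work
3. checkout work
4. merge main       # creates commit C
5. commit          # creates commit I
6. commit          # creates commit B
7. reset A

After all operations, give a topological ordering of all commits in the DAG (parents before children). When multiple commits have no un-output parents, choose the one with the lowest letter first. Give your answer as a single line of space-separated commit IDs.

After op 1 (commit): HEAD=main@L [main=L]
After op 2 (branch): HEAD=main@L [main=L work=L]
After op 3 (checkout): HEAD=work@L [main=L work=L]
After op 4 (merge): HEAD=work@C [main=L work=C]
After op 5 (commit): HEAD=work@I [main=L work=I]
After op 6 (commit): HEAD=work@B [main=L work=B]
After op 7 (reset): HEAD=work@A [main=L work=A]
commit A: parents=[]
commit B: parents=['I']
commit C: parents=['L', 'L']
commit I: parents=['C']
commit L: parents=['A']

Answer: A L C I B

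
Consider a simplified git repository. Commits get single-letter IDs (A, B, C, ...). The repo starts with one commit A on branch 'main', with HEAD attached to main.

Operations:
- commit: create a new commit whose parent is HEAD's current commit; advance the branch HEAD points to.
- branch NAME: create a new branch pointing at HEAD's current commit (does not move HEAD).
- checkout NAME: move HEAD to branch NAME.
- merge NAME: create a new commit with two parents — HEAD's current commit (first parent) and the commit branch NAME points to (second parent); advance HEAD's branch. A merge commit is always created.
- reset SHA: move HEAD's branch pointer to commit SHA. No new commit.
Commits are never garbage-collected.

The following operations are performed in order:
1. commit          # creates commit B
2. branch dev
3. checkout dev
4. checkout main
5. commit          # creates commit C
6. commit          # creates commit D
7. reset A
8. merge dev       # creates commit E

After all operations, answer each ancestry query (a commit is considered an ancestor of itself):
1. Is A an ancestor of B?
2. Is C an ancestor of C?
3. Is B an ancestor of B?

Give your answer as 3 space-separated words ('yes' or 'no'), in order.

After op 1 (commit): HEAD=main@B [main=B]
After op 2 (branch): HEAD=main@B [dev=B main=B]
After op 3 (checkout): HEAD=dev@B [dev=B main=B]
After op 4 (checkout): HEAD=main@B [dev=B main=B]
After op 5 (commit): HEAD=main@C [dev=B main=C]
After op 6 (commit): HEAD=main@D [dev=B main=D]
After op 7 (reset): HEAD=main@A [dev=B main=A]
After op 8 (merge): HEAD=main@E [dev=B main=E]
ancestors(B) = {A,B}; A in? yes
ancestors(C) = {A,B,C}; C in? yes
ancestors(B) = {A,B}; B in? yes

Answer: yes yes yes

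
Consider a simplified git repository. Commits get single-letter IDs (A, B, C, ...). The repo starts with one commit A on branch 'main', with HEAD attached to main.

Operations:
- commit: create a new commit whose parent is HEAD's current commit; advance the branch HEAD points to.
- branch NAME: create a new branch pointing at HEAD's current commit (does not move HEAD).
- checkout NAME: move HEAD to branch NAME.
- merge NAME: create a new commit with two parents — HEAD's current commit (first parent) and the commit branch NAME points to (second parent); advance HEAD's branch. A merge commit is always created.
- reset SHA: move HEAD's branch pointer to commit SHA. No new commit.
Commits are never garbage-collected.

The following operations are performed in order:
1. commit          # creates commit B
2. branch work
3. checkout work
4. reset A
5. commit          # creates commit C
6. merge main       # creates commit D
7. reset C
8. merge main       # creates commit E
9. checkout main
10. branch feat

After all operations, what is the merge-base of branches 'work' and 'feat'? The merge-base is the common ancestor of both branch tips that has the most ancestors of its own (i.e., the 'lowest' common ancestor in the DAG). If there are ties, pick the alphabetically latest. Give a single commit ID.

After op 1 (commit): HEAD=main@B [main=B]
After op 2 (branch): HEAD=main@B [main=B work=B]
After op 3 (checkout): HEAD=work@B [main=B work=B]
After op 4 (reset): HEAD=work@A [main=B work=A]
After op 5 (commit): HEAD=work@C [main=B work=C]
After op 6 (merge): HEAD=work@D [main=B work=D]
After op 7 (reset): HEAD=work@C [main=B work=C]
After op 8 (merge): HEAD=work@E [main=B work=E]
After op 9 (checkout): HEAD=main@B [main=B work=E]
After op 10 (branch): HEAD=main@B [feat=B main=B work=E]
ancestors(work=E): ['A', 'B', 'C', 'E']
ancestors(feat=B): ['A', 'B']
common: ['A', 'B']

Answer: B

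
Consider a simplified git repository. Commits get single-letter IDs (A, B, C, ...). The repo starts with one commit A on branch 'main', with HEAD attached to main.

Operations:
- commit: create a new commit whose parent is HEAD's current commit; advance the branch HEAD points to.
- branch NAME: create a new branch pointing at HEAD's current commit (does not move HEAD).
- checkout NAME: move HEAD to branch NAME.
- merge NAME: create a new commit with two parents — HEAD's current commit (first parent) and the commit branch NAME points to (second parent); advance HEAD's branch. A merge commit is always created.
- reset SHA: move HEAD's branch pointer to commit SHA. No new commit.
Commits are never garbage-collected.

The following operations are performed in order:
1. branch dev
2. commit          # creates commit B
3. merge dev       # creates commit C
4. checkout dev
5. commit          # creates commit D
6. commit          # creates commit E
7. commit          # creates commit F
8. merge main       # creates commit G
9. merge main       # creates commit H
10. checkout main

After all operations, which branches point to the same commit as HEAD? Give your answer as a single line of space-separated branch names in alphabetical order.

Answer: main

Derivation:
After op 1 (branch): HEAD=main@A [dev=A main=A]
After op 2 (commit): HEAD=main@B [dev=A main=B]
After op 3 (merge): HEAD=main@C [dev=A main=C]
After op 4 (checkout): HEAD=dev@A [dev=A main=C]
After op 5 (commit): HEAD=dev@D [dev=D main=C]
After op 6 (commit): HEAD=dev@E [dev=E main=C]
After op 7 (commit): HEAD=dev@F [dev=F main=C]
After op 8 (merge): HEAD=dev@G [dev=G main=C]
After op 9 (merge): HEAD=dev@H [dev=H main=C]
After op 10 (checkout): HEAD=main@C [dev=H main=C]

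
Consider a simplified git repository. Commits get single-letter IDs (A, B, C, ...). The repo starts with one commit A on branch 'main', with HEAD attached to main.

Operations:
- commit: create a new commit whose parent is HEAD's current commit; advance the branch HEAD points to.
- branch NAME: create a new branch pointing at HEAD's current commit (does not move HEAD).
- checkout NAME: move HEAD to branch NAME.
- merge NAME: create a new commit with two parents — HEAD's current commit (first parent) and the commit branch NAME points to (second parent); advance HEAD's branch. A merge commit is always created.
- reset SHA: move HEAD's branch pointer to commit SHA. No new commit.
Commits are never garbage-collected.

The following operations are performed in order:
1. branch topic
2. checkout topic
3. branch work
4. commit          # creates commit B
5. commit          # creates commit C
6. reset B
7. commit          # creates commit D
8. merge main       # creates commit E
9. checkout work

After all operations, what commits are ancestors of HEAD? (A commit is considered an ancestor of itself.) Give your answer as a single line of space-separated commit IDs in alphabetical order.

Answer: A

Derivation:
After op 1 (branch): HEAD=main@A [main=A topic=A]
After op 2 (checkout): HEAD=topic@A [main=A topic=A]
After op 3 (branch): HEAD=topic@A [main=A topic=A work=A]
After op 4 (commit): HEAD=topic@B [main=A topic=B work=A]
After op 5 (commit): HEAD=topic@C [main=A topic=C work=A]
After op 6 (reset): HEAD=topic@B [main=A topic=B work=A]
After op 7 (commit): HEAD=topic@D [main=A topic=D work=A]
After op 8 (merge): HEAD=topic@E [main=A topic=E work=A]
After op 9 (checkout): HEAD=work@A [main=A topic=E work=A]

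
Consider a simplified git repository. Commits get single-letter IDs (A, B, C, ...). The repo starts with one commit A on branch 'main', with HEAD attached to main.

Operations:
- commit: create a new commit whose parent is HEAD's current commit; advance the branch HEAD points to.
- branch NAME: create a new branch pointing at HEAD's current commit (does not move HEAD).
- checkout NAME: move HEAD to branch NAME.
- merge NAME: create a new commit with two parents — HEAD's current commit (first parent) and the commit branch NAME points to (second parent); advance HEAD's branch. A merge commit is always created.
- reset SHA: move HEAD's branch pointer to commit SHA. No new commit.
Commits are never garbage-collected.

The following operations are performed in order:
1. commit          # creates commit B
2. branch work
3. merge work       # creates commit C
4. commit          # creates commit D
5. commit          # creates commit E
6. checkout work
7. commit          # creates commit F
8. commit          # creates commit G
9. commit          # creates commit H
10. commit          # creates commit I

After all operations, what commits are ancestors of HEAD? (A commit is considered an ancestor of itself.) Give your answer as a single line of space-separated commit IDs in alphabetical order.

Answer: A B F G H I

Derivation:
After op 1 (commit): HEAD=main@B [main=B]
After op 2 (branch): HEAD=main@B [main=B work=B]
After op 3 (merge): HEAD=main@C [main=C work=B]
After op 4 (commit): HEAD=main@D [main=D work=B]
After op 5 (commit): HEAD=main@E [main=E work=B]
After op 6 (checkout): HEAD=work@B [main=E work=B]
After op 7 (commit): HEAD=work@F [main=E work=F]
After op 8 (commit): HEAD=work@G [main=E work=G]
After op 9 (commit): HEAD=work@H [main=E work=H]
After op 10 (commit): HEAD=work@I [main=E work=I]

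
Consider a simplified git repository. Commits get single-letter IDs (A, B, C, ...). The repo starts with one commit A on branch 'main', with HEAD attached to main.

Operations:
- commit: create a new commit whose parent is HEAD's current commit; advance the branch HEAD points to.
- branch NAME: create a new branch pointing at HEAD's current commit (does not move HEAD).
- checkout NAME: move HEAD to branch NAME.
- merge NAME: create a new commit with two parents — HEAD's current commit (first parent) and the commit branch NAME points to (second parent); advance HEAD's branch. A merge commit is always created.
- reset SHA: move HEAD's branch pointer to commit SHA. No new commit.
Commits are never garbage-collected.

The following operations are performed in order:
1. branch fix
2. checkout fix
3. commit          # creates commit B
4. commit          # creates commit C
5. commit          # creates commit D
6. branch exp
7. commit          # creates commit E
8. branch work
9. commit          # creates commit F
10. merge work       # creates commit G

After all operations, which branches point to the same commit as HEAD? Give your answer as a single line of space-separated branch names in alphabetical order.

After op 1 (branch): HEAD=main@A [fix=A main=A]
After op 2 (checkout): HEAD=fix@A [fix=A main=A]
After op 3 (commit): HEAD=fix@B [fix=B main=A]
After op 4 (commit): HEAD=fix@C [fix=C main=A]
After op 5 (commit): HEAD=fix@D [fix=D main=A]
After op 6 (branch): HEAD=fix@D [exp=D fix=D main=A]
After op 7 (commit): HEAD=fix@E [exp=D fix=E main=A]
After op 8 (branch): HEAD=fix@E [exp=D fix=E main=A work=E]
After op 9 (commit): HEAD=fix@F [exp=D fix=F main=A work=E]
After op 10 (merge): HEAD=fix@G [exp=D fix=G main=A work=E]

Answer: fix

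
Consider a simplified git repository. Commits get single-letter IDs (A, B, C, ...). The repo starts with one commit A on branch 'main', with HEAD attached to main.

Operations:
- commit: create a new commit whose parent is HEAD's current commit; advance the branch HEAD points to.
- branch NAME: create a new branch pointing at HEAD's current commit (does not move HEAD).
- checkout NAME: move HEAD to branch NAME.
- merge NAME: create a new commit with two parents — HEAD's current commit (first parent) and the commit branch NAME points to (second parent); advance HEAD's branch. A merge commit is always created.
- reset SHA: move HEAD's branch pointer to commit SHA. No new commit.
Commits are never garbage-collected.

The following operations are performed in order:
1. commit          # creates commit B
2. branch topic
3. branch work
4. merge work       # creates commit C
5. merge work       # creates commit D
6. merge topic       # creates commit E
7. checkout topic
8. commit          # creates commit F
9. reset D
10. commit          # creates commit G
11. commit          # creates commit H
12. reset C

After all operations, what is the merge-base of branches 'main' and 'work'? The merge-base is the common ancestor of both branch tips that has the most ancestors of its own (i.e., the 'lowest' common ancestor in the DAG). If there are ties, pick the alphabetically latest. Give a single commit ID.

After op 1 (commit): HEAD=main@B [main=B]
After op 2 (branch): HEAD=main@B [main=B topic=B]
After op 3 (branch): HEAD=main@B [main=B topic=B work=B]
After op 4 (merge): HEAD=main@C [main=C topic=B work=B]
After op 5 (merge): HEAD=main@D [main=D topic=B work=B]
After op 6 (merge): HEAD=main@E [main=E topic=B work=B]
After op 7 (checkout): HEAD=topic@B [main=E topic=B work=B]
After op 8 (commit): HEAD=topic@F [main=E topic=F work=B]
After op 9 (reset): HEAD=topic@D [main=E topic=D work=B]
After op 10 (commit): HEAD=topic@G [main=E topic=G work=B]
After op 11 (commit): HEAD=topic@H [main=E topic=H work=B]
After op 12 (reset): HEAD=topic@C [main=E topic=C work=B]
ancestors(main=E): ['A', 'B', 'C', 'D', 'E']
ancestors(work=B): ['A', 'B']
common: ['A', 'B']

Answer: B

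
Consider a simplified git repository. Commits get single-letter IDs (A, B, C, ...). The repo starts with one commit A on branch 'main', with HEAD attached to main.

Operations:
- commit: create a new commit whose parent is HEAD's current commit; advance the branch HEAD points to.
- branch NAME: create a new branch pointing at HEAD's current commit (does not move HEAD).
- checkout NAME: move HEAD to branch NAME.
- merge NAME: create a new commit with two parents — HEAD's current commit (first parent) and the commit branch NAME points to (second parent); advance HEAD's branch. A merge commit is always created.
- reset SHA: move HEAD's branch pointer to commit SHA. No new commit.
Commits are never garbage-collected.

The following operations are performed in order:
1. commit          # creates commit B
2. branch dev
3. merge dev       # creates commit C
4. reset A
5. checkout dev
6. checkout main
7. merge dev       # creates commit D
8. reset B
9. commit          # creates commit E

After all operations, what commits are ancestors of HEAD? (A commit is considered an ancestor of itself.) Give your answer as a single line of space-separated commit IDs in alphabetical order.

After op 1 (commit): HEAD=main@B [main=B]
After op 2 (branch): HEAD=main@B [dev=B main=B]
After op 3 (merge): HEAD=main@C [dev=B main=C]
After op 4 (reset): HEAD=main@A [dev=B main=A]
After op 5 (checkout): HEAD=dev@B [dev=B main=A]
After op 6 (checkout): HEAD=main@A [dev=B main=A]
After op 7 (merge): HEAD=main@D [dev=B main=D]
After op 8 (reset): HEAD=main@B [dev=B main=B]
After op 9 (commit): HEAD=main@E [dev=B main=E]

Answer: A B E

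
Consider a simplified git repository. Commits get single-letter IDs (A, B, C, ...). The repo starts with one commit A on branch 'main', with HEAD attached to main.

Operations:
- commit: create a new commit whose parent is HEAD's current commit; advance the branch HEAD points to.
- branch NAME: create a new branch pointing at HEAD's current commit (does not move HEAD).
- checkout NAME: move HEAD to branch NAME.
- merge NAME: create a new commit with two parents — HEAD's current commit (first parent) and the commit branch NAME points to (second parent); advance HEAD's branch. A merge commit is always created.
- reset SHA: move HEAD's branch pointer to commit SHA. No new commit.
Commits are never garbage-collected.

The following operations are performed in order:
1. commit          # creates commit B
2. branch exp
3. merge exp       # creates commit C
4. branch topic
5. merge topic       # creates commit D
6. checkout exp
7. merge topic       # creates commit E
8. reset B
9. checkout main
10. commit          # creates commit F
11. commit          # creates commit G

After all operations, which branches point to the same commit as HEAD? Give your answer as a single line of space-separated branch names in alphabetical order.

Answer: main

Derivation:
After op 1 (commit): HEAD=main@B [main=B]
After op 2 (branch): HEAD=main@B [exp=B main=B]
After op 3 (merge): HEAD=main@C [exp=B main=C]
After op 4 (branch): HEAD=main@C [exp=B main=C topic=C]
After op 5 (merge): HEAD=main@D [exp=B main=D topic=C]
After op 6 (checkout): HEAD=exp@B [exp=B main=D topic=C]
After op 7 (merge): HEAD=exp@E [exp=E main=D topic=C]
After op 8 (reset): HEAD=exp@B [exp=B main=D topic=C]
After op 9 (checkout): HEAD=main@D [exp=B main=D topic=C]
After op 10 (commit): HEAD=main@F [exp=B main=F topic=C]
After op 11 (commit): HEAD=main@G [exp=B main=G topic=C]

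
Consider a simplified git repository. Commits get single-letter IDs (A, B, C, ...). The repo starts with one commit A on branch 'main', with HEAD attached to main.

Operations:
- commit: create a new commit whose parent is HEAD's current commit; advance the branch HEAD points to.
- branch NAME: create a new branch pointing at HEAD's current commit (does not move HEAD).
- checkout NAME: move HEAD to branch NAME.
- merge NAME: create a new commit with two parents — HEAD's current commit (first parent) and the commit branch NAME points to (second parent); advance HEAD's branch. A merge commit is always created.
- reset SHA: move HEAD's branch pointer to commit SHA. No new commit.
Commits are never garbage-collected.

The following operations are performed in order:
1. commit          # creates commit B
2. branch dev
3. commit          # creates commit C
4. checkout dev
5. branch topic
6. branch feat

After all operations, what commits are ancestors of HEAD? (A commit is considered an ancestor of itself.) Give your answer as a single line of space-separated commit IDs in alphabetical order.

Answer: A B

Derivation:
After op 1 (commit): HEAD=main@B [main=B]
After op 2 (branch): HEAD=main@B [dev=B main=B]
After op 3 (commit): HEAD=main@C [dev=B main=C]
After op 4 (checkout): HEAD=dev@B [dev=B main=C]
After op 5 (branch): HEAD=dev@B [dev=B main=C topic=B]
After op 6 (branch): HEAD=dev@B [dev=B feat=B main=C topic=B]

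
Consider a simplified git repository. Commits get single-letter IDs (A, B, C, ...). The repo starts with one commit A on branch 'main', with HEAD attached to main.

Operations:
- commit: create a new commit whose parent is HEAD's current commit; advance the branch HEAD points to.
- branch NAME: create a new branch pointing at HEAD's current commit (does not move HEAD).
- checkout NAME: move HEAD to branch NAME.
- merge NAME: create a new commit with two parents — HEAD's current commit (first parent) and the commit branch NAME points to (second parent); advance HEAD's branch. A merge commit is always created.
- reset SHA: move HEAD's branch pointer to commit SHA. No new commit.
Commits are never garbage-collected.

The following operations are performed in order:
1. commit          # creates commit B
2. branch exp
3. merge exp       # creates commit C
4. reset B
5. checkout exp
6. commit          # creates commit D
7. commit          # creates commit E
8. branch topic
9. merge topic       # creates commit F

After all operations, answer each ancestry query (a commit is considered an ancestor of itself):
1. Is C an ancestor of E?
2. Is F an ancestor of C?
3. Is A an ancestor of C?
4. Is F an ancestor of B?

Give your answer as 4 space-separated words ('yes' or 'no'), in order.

After op 1 (commit): HEAD=main@B [main=B]
After op 2 (branch): HEAD=main@B [exp=B main=B]
After op 3 (merge): HEAD=main@C [exp=B main=C]
After op 4 (reset): HEAD=main@B [exp=B main=B]
After op 5 (checkout): HEAD=exp@B [exp=B main=B]
After op 6 (commit): HEAD=exp@D [exp=D main=B]
After op 7 (commit): HEAD=exp@E [exp=E main=B]
After op 8 (branch): HEAD=exp@E [exp=E main=B topic=E]
After op 9 (merge): HEAD=exp@F [exp=F main=B topic=E]
ancestors(E) = {A,B,D,E}; C in? no
ancestors(C) = {A,B,C}; F in? no
ancestors(C) = {A,B,C}; A in? yes
ancestors(B) = {A,B}; F in? no

Answer: no no yes no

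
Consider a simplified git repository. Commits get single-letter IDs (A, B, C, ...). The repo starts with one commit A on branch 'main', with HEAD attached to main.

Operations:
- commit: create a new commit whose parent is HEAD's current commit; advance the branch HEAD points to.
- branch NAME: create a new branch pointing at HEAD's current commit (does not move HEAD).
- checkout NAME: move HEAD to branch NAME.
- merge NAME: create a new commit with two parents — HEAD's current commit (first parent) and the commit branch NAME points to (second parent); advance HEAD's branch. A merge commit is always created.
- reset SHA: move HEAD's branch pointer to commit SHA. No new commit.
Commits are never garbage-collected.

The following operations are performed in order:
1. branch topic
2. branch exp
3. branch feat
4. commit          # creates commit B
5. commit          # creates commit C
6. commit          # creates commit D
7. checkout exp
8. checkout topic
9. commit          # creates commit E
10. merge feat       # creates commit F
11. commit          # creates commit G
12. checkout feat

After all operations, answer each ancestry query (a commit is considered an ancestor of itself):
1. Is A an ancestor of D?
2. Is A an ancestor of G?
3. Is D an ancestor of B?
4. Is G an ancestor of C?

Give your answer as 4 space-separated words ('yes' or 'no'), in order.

Answer: yes yes no no

Derivation:
After op 1 (branch): HEAD=main@A [main=A topic=A]
After op 2 (branch): HEAD=main@A [exp=A main=A topic=A]
After op 3 (branch): HEAD=main@A [exp=A feat=A main=A topic=A]
After op 4 (commit): HEAD=main@B [exp=A feat=A main=B topic=A]
After op 5 (commit): HEAD=main@C [exp=A feat=A main=C topic=A]
After op 6 (commit): HEAD=main@D [exp=A feat=A main=D topic=A]
After op 7 (checkout): HEAD=exp@A [exp=A feat=A main=D topic=A]
After op 8 (checkout): HEAD=topic@A [exp=A feat=A main=D topic=A]
After op 9 (commit): HEAD=topic@E [exp=A feat=A main=D topic=E]
After op 10 (merge): HEAD=topic@F [exp=A feat=A main=D topic=F]
After op 11 (commit): HEAD=topic@G [exp=A feat=A main=D topic=G]
After op 12 (checkout): HEAD=feat@A [exp=A feat=A main=D topic=G]
ancestors(D) = {A,B,C,D}; A in? yes
ancestors(G) = {A,E,F,G}; A in? yes
ancestors(B) = {A,B}; D in? no
ancestors(C) = {A,B,C}; G in? no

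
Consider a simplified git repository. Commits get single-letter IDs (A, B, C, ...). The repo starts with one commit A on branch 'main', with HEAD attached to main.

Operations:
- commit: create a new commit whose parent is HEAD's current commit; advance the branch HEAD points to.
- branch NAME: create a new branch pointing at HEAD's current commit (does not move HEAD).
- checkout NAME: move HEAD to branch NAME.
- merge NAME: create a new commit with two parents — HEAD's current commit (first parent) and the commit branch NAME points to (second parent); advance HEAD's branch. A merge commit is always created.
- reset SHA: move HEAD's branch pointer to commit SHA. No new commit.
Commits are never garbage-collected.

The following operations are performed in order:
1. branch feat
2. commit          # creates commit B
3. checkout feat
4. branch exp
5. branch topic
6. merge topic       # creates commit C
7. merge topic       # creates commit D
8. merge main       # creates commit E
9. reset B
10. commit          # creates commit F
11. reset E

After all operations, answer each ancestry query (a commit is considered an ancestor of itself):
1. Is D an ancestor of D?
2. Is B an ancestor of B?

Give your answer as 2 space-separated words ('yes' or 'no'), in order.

After op 1 (branch): HEAD=main@A [feat=A main=A]
After op 2 (commit): HEAD=main@B [feat=A main=B]
After op 3 (checkout): HEAD=feat@A [feat=A main=B]
After op 4 (branch): HEAD=feat@A [exp=A feat=A main=B]
After op 5 (branch): HEAD=feat@A [exp=A feat=A main=B topic=A]
After op 6 (merge): HEAD=feat@C [exp=A feat=C main=B topic=A]
After op 7 (merge): HEAD=feat@D [exp=A feat=D main=B topic=A]
After op 8 (merge): HEAD=feat@E [exp=A feat=E main=B topic=A]
After op 9 (reset): HEAD=feat@B [exp=A feat=B main=B topic=A]
After op 10 (commit): HEAD=feat@F [exp=A feat=F main=B topic=A]
After op 11 (reset): HEAD=feat@E [exp=A feat=E main=B topic=A]
ancestors(D) = {A,C,D}; D in? yes
ancestors(B) = {A,B}; B in? yes

Answer: yes yes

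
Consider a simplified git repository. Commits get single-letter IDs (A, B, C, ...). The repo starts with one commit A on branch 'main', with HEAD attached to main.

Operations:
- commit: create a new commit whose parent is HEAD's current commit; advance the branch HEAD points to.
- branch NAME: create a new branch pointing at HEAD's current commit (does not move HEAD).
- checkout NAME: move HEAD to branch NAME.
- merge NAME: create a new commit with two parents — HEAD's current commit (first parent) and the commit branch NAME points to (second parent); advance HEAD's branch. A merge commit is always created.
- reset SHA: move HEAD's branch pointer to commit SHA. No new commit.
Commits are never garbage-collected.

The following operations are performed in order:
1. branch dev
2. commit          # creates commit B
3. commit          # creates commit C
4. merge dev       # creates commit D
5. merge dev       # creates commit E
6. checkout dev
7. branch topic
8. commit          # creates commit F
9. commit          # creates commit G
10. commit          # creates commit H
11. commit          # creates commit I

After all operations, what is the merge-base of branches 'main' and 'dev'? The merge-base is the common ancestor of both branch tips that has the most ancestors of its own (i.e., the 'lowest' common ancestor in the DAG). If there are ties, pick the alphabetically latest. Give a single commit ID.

Answer: A

Derivation:
After op 1 (branch): HEAD=main@A [dev=A main=A]
After op 2 (commit): HEAD=main@B [dev=A main=B]
After op 3 (commit): HEAD=main@C [dev=A main=C]
After op 4 (merge): HEAD=main@D [dev=A main=D]
After op 5 (merge): HEAD=main@E [dev=A main=E]
After op 6 (checkout): HEAD=dev@A [dev=A main=E]
After op 7 (branch): HEAD=dev@A [dev=A main=E topic=A]
After op 8 (commit): HEAD=dev@F [dev=F main=E topic=A]
After op 9 (commit): HEAD=dev@G [dev=G main=E topic=A]
After op 10 (commit): HEAD=dev@H [dev=H main=E topic=A]
After op 11 (commit): HEAD=dev@I [dev=I main=E topic=A]
ancestors(main=E): ['A', 'B', 'C', 'D', 'E']
ancestors(dev=I): ['A', 'F', 'G', 'H', 'I']
common: ['A']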